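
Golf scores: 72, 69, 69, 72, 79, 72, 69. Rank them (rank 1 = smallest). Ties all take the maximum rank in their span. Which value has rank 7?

79

Sorted (ascending): 69, 69, 69, 72, 72, 72, 79
The 3 values of 69 occupy positions 1–3 → each gets rank 3.
The 3 values of 72 occupy positions 4–6 → each gets rank 6.
Rank 7 → value 79.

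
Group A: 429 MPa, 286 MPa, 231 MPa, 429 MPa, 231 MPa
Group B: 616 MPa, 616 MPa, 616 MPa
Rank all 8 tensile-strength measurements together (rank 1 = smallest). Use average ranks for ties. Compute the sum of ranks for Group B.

Sorted (ascending): 231, 231, 286, 429, 429, 616, 616, 616
The 2 values of 231 occupy positions 1–2 → average rank (1+2)/2 = 1.5.
The 2 values of 429 occupy positions 4–5 → average rank (4+5)/2 = 4.5.
The 3 values of 616 occupy positions 6–8 → average rank 7.
Group B values → pooled ranks: 616→7, 616→7, 616→7
Rank sum = 7 + 7 + 7 = 21

21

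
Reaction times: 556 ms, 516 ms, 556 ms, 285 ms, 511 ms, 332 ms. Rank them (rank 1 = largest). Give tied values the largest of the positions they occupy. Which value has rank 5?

332

Sorted (descending): 556, 556, 516, 511, 332, 285
The 2 values of 556 occupy positions 1–2 → each gets rank 2.
Rank 5 → value 332.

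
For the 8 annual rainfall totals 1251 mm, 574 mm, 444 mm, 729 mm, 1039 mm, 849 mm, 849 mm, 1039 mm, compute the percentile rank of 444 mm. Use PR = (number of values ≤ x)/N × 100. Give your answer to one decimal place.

12.5

N = 8.
Strictly below 444: 0. Equal to 444: 1.
PR = 1/8 × 100 = 12.5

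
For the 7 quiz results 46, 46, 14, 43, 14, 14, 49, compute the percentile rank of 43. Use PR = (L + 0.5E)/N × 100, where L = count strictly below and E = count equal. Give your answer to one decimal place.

N = 7.
Strictly below 43: 3. Equal to 43: 1.
PR = (3 + 0.5·1)/7 × 100 = 50.0

50.0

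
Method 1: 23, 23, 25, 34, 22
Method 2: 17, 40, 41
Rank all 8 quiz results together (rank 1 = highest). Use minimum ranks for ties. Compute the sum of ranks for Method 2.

11

Sorted (descending): 41, 40, 34, 25, 23, 23, 22, 17
The 2 values of 23 occupy positions 5–6 → each gets rank 5.
Method 2 values → pooled ranks: 17→8, 40→2, 41→1
Rank sum = 8 + 2 + 1 = 11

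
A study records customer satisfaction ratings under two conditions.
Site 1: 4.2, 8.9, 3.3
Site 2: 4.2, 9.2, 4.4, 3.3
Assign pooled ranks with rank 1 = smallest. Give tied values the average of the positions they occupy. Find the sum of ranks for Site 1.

11

Sorted (ascending): 3.3, 3.3, 4.2, 4.2, 4.4, 8.9, 9.2
The 2 values of 3.3 occupy positions 1–2 → average rank (1+2)/2 = 1.5.
The 2 values of 4.2 occupy positions 3–4 → average rank (3+4)/2 = 3.5.
Site 1 values → pooled ranks: 4.2→3.5, 8.9→6, 3.3→1.5
Rank sum = 3.5 + 6 + 1.5 = 11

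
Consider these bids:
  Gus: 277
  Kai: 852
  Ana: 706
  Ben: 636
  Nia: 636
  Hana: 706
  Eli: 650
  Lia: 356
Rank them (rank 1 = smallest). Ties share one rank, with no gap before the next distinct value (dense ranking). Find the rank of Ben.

3

Sorted (ascending): 277, 356, 636, 636, 650, 706, 706, 852
The 2 values of 636 share dense rank 3.
The 2 values of 706 share dense rank 5.
Remaining distinct values take the next consecutive integers.
Ben has value 636 → rank 3.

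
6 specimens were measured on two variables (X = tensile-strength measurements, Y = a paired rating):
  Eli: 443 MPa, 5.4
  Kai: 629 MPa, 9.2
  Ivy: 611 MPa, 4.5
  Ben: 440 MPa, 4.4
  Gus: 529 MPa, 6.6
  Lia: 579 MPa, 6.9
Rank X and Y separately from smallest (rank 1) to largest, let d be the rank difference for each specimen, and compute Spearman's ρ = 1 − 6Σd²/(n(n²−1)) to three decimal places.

0.657

Ranks of variable 1: 2, 6, 5, 1, 3, 4
Ranks of variable 2: 3, 6, 2, 1, 4, 5
d = r₁ − r₂: -1, 0, 3, 0, -1, -1
d²: 1, 0, 9, 0, 1, 1; Σd² = 12
ρ = 1 − 6·12/(6·35) = 1 − 72/210 = 0.657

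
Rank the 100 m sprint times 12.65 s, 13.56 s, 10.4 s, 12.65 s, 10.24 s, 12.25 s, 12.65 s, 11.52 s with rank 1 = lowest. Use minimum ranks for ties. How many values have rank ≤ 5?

Sorted (ascending): 10.24, 10.4, 11.52, 12.25, 12.65, 12.65, 12.65, 13.56
The 3 values of 12.65 occupy positions 5–7 → each gets rank 5.
Ranks ≤ 5: {1, 2, 3, 4, 5, 5, 5} → 7 values.

7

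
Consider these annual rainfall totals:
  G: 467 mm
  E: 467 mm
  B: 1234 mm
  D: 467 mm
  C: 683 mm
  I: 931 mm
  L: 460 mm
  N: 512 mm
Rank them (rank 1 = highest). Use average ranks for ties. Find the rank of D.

Sorted (descending): 1234, 931, 683, 512, 467, 467, 467, 460
The 3 values of 467 occupy positions 5–7 → average rank 6.
D has value 467 mm → rank 6.

6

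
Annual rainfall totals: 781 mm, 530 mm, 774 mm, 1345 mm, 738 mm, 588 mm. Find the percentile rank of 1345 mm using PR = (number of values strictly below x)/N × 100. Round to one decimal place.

N = 6.
Strictly below 1345: 5. Equal to 1345: 1.
PR = 5/6 × 100 = 83.3

83.3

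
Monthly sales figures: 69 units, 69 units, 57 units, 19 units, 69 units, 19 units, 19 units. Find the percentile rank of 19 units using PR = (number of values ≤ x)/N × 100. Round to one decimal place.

42.9

N = 7.
Strictly below 19: 0. Equal to 19: 3.
PR = 3/7 × 100 = 42.9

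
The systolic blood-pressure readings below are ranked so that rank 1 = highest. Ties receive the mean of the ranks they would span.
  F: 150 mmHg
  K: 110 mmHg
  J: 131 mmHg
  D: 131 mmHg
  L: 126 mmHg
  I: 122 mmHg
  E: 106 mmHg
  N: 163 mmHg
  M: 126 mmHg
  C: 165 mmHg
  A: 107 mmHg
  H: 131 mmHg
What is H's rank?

Sorted (descending): 165, 163, 150, 131, 131, 131, 126, 126, 122, 110, 107, 106
The 3 values of 131 occupy positions 4–6 → average rank 5.
The 2 values of 126 occupy positions 7–8 → average rank (7+8)/2 = 7.5.
H has value 131 mmHg → rank 5.

5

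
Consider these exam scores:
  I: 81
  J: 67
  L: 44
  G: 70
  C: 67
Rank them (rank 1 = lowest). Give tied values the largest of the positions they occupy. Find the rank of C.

Sorted (ascending): 44, 67, 67, 70, 81
The 2 values of 67 occupy positions 2–3 → each gets rank 3.
C has value 67 → rank 3.

3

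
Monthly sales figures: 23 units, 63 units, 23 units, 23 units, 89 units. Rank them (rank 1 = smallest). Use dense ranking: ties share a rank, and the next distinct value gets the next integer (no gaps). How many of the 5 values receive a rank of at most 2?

4

Sorted (ascending): 23, 23, 23, 63, 89
The 3 values of 23 share dense rank 1.
Remaining distinct values take the next consecutive integers.
Ranks ≤ 2: {1, 1, 1, 2} → 4 values.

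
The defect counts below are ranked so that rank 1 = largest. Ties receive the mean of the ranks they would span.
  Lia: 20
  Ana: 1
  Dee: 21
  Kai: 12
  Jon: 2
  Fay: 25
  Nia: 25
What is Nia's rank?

Sorted (descending): 25, 25, 21, 20, 12, 2, 1
The 2 values of 25 occupy positions 1–2 → average rank (1+2)/2 = 1.5.
Nia has value 25 → rank 1.5.

1.5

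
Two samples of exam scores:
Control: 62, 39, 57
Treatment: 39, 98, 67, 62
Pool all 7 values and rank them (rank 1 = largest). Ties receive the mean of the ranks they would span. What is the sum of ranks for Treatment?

13

Sorted (descending): 98, 67, 62, 62, 57, 39, 39
The 2 values of 62 occupy positions 3–4 → average rank (3+4)/2 = 3.5.
The 2 values of 39 occupy positions 6–7 → average rank (6+7)/2 = 6.5.
Treatment values → pooled ranks: 39→6.5, 98→1, 67→2, 62→3.5
Rank sum = 6.5 + 1 + 2 + 3.5 = 13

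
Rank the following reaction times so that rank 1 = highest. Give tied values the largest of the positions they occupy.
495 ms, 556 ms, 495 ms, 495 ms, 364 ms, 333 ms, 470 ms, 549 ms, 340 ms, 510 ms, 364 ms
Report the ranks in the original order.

6, 1, 6, 6, 9, 11, 7, 2, 10, 3, 9

Sorted (descending): 556, 549, 510, 495, 495, 495, 470, 364, 364, 340, 333
The 3 values of 495 occupy positions 4–6 → each gets rank 6.
The 2 values of 364 occupy positions 8–9 → each gets rank 9.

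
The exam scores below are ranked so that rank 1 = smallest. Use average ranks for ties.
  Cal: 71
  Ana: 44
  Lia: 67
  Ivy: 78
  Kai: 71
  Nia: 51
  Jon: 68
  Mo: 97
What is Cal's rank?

Sorted (ascending): 44, 51, 67, 68, 71, 71, 78, 97
The 2 values of 71 occupy positions 5–6 → average rank (5+6)/2 = 5.5.
Cal has value 71 → rank 5.5.

5.5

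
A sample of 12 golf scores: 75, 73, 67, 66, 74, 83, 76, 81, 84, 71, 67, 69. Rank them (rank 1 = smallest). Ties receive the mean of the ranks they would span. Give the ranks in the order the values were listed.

Sorted (ascending): 66, 67, 67, 69, 71, 73, 74, 75, 76, 81, 83, 84
The 2 values of 67 occupy positions 2–3 → average rank (2+3)/2 = 2.5.

8, 6, 2.5, 1, 7, 11, 9, 10, 12, 5, 2.5, 4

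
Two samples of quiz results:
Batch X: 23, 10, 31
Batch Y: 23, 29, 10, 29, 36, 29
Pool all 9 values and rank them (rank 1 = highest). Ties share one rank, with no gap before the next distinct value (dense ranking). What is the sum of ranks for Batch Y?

Sorted (descending): 36, 31, 29, 29, 29, 23, 23, 10, 10
The 3 values of 29 share dense rank 3.
The 2 values of 23 share dense rank 4.
The 2 values of 10 share dense rank 5.
Remaining distinct values take the next consecutive integers.
Batch Y values → pooled ranks: 23→4, 29→3, 10→5, 29→3, 36→1, 29→3
Rank sum = 4 + 3 + 5 + 3 + 1 + 3 = 19

19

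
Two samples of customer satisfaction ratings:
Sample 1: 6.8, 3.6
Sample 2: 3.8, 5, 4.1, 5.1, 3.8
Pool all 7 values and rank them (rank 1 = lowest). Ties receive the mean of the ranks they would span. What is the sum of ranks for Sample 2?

20

Sorted (ascending): 3.6, 3.8, 3.8, 4.1, 5, 5.1, 6.8
The 2 values of 3.8 occupy positions 2–3 → average rank (2+3)/2 = 2.5.
Sample 2 values → pooled ranks: 3.8→2.5, 5→5, 4.1→4, 5.1→6, 3.8→2.5
Rank sum = 2.5 + 5 + 4 + 6 + 2.5 = 20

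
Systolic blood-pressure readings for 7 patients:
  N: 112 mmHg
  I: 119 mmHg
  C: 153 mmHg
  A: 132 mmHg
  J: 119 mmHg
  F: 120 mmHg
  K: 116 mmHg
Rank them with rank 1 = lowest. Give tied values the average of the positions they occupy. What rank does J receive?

Sorted (ascending): 112, 116, 119, 119, 120, 132, 153
The 2 values of 119 occupy positions 3–4 → average rank (3+4)/2 = 3.5.
J has value 119 mmHg → rank 3.5.

3.5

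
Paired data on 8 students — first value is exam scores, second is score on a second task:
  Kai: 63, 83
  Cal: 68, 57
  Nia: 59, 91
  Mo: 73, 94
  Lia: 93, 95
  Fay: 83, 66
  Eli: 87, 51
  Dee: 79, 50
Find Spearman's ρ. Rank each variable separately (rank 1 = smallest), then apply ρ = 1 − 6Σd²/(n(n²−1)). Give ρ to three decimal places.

-0.048

Ranks of variable 1: 2, 3, 1, 4, 8, 6, 7, 5
Ranks of variable 2: 5, 3, 6, 7, 8, 4, 2, 1
d = r₁ − r₂: -3, 0, -5, -3, 0, 2, 5, 4
d²: 9, 0, 25, 9, 0, 4, 25, 16; Σd² = 88
ρ = 1 − 6·88/(8·63) = 1 − 528/504 = -0.048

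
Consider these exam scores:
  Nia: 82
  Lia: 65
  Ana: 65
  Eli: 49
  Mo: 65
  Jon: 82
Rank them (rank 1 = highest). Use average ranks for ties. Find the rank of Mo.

Sorted (descending): 82, 82, 65, 65, 65, 49
The 2 values of 82 occupy positions 1–2 → average rank (1+2)/2 = 1.5.
The 3 values of 65 occupy positions 3–5 → average rank 4.
Mo has value 65 → rank 4.

4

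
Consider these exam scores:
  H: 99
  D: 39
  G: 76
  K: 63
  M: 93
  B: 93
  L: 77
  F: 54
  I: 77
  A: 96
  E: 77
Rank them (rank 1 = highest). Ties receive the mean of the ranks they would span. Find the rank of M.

3.5

Sorted (descending): 99, 96, 93, 93, 77, 77, 77, 76, 63, 54, 39
The 2 values of 93 occupy positions 3–4 → average rank (3+4)/2 = 3.5.
The 3 values of 77 occupy positions 5–7 → average rank 6.
M has value 93 → rank 3.5.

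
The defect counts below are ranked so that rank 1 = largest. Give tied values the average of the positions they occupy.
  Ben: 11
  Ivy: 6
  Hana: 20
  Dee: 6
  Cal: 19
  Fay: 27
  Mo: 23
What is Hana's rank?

3

Sorted (descending): 27, 23, 20, 19, 11, 6, 6
The 2 values of 6 occupy positions 6–7 → average rank (6+7)/2 = 6.5.
Hana has value 20 → rank 3.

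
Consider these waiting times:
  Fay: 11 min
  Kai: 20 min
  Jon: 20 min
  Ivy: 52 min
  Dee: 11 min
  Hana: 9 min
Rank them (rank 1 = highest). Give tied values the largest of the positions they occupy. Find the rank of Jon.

Sorted (descending): 52, 20, 20, 11, 11, 9
The 2 values of 20 occupy positions 2–3 → each gets rank 3.
The 2 values of 11 occupy positions 4–5 → each gets rank 5.
Jon has value 20 min → rank 3.

3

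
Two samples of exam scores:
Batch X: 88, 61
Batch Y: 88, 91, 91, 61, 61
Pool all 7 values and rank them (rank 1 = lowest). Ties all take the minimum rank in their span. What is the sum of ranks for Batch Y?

18

Sorted (ascending): 61, 61, 61, 88, 88, 91, 91
The 3 values of 61 occupy positions 1–3 → each gets rank 1.
The 2 values of 88 occupy positions 4–5 → each gets rank 4.
The 2 values of 91 occupy positions 6–7 → each gets rank 6.
Batch Y values → pooled ranks: 88→4, 91→6, 91→6, 61→1, 61→1
Rank sum = 4 + 6 + 6 + 1 + 1 = 18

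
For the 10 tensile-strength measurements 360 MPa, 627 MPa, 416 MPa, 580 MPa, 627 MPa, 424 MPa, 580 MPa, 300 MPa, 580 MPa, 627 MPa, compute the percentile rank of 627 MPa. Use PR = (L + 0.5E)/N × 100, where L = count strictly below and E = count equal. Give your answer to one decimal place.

N = 10.
Strictly below 627: 7. Equal to 627: 3.
PR = (7 + 0.5·3)/10 × 100 = 85.0

85.0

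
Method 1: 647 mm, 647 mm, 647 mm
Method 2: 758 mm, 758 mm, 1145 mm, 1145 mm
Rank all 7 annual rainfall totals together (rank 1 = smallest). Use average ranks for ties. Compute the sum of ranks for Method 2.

22

Sorted (ascending): 647, 647, 647, 758, 758, 1145, 1145
The 3 values of 647 occupy positions 1–3 → average rank 2.
The 2 values of 758 occupy positions 4–5 → average rank (4+5)/2 = 4.5.
The 2 values of 1145 occupy positions 6–7 → average rank (6+7)/2 = 6.5.
Method 2 values → pooled ranks: 758→4.5, 758→4.5, 1145→6.5, 1145→6.5
Rank sum = 4.5 + 4.5 + 6.5 + 6.5 = 22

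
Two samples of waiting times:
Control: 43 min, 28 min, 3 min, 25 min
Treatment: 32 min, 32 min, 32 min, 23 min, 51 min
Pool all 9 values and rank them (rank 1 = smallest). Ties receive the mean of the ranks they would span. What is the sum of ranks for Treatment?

29

Sorted (ascending): 3, 23, 25, 28, 32, 32, 32, 43, 51
The 3 values of 32 occupy positions 5–7 → average rank 6.
Treatment values → pooled ranks: 32→6, 32→6, 32→6, 23→2, 51→9
Rank sum = 6 + 6 + 6 + 2 + 9 = 29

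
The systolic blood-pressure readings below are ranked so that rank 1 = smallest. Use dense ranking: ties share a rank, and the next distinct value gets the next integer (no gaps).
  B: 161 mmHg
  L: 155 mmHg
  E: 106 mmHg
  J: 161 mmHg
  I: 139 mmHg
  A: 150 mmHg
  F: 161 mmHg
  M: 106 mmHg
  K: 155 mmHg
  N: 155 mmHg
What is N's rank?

4

Sorted (ascending): 106, 106, 139, 150, 155, 155, 155, 161, 161, 161
The 2 values of 106 share dense rank 1.
The 3 values of 155 share dense rank 4.
The 3 values of 161 share dense rank 5.
Remaining distinct values take the next consecutive integers.
N has value 155 mmHg → rank 4.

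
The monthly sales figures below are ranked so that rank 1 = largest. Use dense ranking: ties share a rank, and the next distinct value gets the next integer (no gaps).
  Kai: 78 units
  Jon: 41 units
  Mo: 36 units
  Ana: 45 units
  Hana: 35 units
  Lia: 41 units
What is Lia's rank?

Sorted (descending): 78, 45, 41, 41, 36, 35
The 2 values of 41 share dense rank 3.
Remaining distinct values take the next consecutive integers.
Lia has value 41 units → rank 3.

3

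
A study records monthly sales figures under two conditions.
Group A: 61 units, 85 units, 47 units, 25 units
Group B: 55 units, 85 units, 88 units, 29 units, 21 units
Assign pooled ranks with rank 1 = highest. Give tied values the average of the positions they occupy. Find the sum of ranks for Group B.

24.5

Sorted (descending): 88, 85, 85, 61, 55, 47, 29, 25, 21
The 2 values of 85 occupy positions 2–3 → average rank (2+3)/2 = 2.5.
Group B values → pooled ranks: 55→5, 85→2.5, 88→1, 29→7, 21→9
Rank sum = 5 + 2.5 + 1 + 7 + 9 = 24.5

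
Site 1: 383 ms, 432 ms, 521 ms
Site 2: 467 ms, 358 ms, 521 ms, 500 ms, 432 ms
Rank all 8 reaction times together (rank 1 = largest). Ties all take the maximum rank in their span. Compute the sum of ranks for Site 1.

Sorted (descending): 521, 521, 500, 467, 432, 432, 383, 358
The 2 values of 521 occupy positions 1–2 → each gets rank 2.
The 2 values of 432 occupy positions 5–6 → each gets rank 6.
Site 1 values → pooled ranks: 383→7, 432→6, 521→2
Rank sum = 7 + 6 + 2 = 15

15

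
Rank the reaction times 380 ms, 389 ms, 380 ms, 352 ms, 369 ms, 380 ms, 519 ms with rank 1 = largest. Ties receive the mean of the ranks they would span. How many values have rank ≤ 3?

Sorted (descending): 519, 389, 380, 380, 380, 369, 352
The 3 values of 380 occupy positions 3–5 → average rank 4.
Ranks ≤ 3: {1, 2} → 2 values.

2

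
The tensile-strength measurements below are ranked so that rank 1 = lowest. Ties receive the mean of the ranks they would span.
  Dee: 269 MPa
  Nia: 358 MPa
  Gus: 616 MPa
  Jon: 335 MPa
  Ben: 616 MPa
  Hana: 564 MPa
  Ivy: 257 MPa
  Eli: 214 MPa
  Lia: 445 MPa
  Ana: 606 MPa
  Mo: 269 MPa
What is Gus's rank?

10.5

Sorted (ascending): 214, 257, 269, 269, 335, 358, 445, 564, 606, 616, 616
The 2 values of 269 occupy positions 3–4 → average rank (3+4)/2 = 3.5.
The 2 values of 616 occupy positions 10–11 → average rank (10+11)/2 = 10.5.
Gus has value 616 MPa → rank 10.5.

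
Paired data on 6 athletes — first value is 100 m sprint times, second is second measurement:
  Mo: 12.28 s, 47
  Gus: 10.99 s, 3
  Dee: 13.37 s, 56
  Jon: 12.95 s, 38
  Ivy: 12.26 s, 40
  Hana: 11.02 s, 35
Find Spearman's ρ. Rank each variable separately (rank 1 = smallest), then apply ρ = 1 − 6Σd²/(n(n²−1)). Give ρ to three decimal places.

0.829

Ranks of variable 1: 4, 1, 6, 5, 3, 2
Ranks of variable 2: 5, 1, 6, 3, 4, 2
d = r₁ − r₂: -1, 0, 0, 2, -1, 0
d²: 1, 0, 0, 4, 1, 0; Σd² = 6
ρ = 1 − 6·6/(6·35) = 1 − 36/210 = 0.829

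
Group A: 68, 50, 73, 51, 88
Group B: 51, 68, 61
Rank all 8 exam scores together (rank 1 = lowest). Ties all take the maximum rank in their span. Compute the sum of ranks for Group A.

Sorted (ascending): 50, 51, 51, 61, 68, 68, 73, 88
The 2 values of 51 occupy positions 2–3 → each gets rank 3.
The 2 values of 68 occupy positions 5–6 → each gets rank 6.
Group A values → pooled ranks: 68→6, 50→1, 73→7, 51→3, 88→8
Rank sum = 6 + 1 + 7 + 3 + 8 = 25

25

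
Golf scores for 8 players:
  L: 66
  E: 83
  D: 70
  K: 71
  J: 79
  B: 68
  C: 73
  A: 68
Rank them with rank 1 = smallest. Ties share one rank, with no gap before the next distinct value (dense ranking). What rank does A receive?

2

Sorted (ascending): 66, 68, 68, 70, 71, 73, 79, 83
The 2 values of 68 share dense rank 2.
Remaining distinct values take the next consecutive integers.
A has value 68 → rank 2.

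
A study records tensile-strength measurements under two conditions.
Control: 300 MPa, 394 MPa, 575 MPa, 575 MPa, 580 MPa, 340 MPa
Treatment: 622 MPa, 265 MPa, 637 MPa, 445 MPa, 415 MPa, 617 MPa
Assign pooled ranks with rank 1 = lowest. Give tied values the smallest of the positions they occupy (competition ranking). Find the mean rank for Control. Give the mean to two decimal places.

5.33

Sorted (ascending): 265, 300, 340, 394, 415, 445, 575, 575, 580, 617, 622, 637
The 2 values of 575 occupy positions 7–8 → each gets rank 7.
Control values → pooled ranks: 300→2, 394→4, 575→7, 575→7, 580→9, 340→3
Mean rank = (2 + 4 + 7 + 7 + 9 + 3) / 6 = 5.33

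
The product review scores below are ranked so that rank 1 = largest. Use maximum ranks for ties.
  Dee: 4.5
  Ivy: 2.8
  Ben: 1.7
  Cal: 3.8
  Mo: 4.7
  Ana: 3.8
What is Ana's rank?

Sorted (descending): 4.7, 4.5, 3.8, 3.8, 2.8, 1.7
The 2 values of 3.8 occupy positions 3–4 → each gets rank 4.
Ana has value 3.8 → rank 4.

4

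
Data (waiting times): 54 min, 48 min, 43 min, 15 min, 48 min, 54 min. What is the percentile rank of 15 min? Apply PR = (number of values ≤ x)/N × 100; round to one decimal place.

16.7

N = 6.
Strictly below 15: 0. Equal to 15: 1.
PR = 1/6 × 100 = 16.7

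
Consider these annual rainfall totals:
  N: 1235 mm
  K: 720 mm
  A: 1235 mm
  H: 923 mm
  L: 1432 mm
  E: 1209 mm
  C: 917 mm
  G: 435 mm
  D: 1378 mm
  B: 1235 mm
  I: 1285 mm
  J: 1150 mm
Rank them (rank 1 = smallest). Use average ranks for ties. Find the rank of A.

8

Sorted (ascending): 435, 720, 917, 923, 1150, 1209, 1235, 1235, 1235, 1285, 1378, 1432
The 3 values of 1235 occupy positions 7–9 → average rank 8.
A has value 1235 mm → rank 8.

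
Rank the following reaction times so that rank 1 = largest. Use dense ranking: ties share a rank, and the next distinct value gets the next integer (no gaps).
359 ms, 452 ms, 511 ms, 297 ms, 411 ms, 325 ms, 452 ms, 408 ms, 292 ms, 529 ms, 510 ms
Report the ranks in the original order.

7, 4, 2, 9, 5, 8, 4, 6, 10, 1, 3

Sorted (descending): 529, 511, 510, 452, 452, 411, 408, 359, 325, 297, 292
The 2 values of 452 share dense rank 4.
Remaining distinct values take the next consecutive integers.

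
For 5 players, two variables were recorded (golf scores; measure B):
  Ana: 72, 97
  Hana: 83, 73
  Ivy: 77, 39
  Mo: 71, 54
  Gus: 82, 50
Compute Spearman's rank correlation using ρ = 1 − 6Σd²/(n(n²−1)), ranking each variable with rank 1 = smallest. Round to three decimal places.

Ranks of variable 1: 2, 5, 3, 1, 4
Ranks of variable 2: 5, 4, 1, 3, 2
d = r₁ − r₂: -3, 1, 2, -2, 2
d²: 9, 1, 4, 4, 4; Σd² = 22
ρ = 1 − 6·22/(5·24) = 1 − 132/120 = -0.100

-0.100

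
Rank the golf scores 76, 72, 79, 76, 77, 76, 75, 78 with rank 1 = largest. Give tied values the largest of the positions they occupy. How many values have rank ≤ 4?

Sorted (descending): 79, 78, 77, 76, 76, 76, 75, 72
The 3 values of 76 occupy positions 4–6 → each gets rank 6.
Ranks ≤ 4: {1, 2, 3} → 3 values.

3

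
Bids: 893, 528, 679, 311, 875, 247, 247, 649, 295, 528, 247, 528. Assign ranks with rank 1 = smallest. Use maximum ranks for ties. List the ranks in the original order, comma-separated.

12, 8, 10, 5, 11, 3, 3, 9, 4, 8, 3, 8

Sorted (ascending): 247, 247, 247, 295, 311, 528, 528, 528, 649, 679, 875, 893
The 3 values of 247 occupy positions 1–3 → each gets rank 3.
The 3 values of 528 occupy positions 6–8 → each gets rank 8.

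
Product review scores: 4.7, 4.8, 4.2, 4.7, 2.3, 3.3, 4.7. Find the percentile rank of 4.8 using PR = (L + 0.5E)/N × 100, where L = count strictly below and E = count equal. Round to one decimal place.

92.9

N = 7.
Strictly below 4.8: 6. Equal to 4.8: 1.
PR = (6 + 0.5·1)/7 × 100 = 92.9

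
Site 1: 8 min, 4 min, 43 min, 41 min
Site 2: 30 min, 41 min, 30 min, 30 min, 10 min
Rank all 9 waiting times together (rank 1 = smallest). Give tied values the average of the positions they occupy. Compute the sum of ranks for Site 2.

Sorted (ascending): 4, 8, 10, 30, 30, 30, 41, 41, 43
The 3 values of 30 occupy positions 4–6 → average rank 5.
The 2 values of 41 occupy positions 7–8 → average rank (7+8)/2 = 7.5.
Site 2 values → pooled ranks: 30→5, 41→7.5, 30→5, 30→5, 10→3
Rank sum = 5 + 7.5 + 5 + 5 + 3 = 25.5

25.5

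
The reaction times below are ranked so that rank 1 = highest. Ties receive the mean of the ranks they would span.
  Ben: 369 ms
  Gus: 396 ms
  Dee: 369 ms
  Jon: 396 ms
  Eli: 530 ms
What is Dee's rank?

Sorted (descending): 530, 396, 396, 369, 369
The 2 values of 396 occupy positions 2–3 → average rank (2+3)/2 = 2.5.
The 2 values of 369 occupy positions 4–5 → average rank (4+5)/2 = 4.5.
Dee has value 369 ms → rank 4.5.

4.5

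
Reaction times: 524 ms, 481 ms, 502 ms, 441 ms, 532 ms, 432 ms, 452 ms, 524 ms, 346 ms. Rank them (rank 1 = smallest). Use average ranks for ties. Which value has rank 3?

Sorted (ascending): 346, 432, 441, 452, 481, 502, 524, 524, 532
The 2 values of 524 occupy positions 7–8 → average rank (7+8)/2 = 7.5.
Rank 3 → value 441.

441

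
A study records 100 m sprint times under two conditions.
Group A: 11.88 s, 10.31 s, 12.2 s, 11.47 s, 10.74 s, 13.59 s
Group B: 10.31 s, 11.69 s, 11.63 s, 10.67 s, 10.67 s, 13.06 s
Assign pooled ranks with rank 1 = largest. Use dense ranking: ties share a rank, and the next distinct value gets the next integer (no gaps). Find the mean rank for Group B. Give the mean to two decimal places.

6.83

Sorted (descending): 13.59, 13.06, 12.2, 11.88, 11.69, 11.63, 11.47, 10.74, 10.67, 10.67, 10.31, 10.31
The 2 values of 10.67 share dense rank 9.
The 2 values of 10.31 share dense rank 10.
Remaining distinct values take the next consecutive integers.
Group B values → pooled ranks: 10.31→10, 11.69→5, 11.63→6, 10.67→9, 10.67→9, 13.06→2
Mean rank = (10 + 5 + 6 + 9 + 9 + 2) / 6 = 6.83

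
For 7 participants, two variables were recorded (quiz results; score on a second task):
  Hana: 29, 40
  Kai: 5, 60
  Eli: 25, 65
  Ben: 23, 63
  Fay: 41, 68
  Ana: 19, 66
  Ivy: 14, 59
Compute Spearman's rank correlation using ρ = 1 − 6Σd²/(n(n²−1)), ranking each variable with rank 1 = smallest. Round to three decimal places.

Ranks of variable 1: 6, 1, 5, 4, 7, 3, 2
Ranks of variable 2: 1, 3, 5, 4, 7, 6, 2
d = r₁ − r₂: 5, -2, 0, 0, 0, -3, 0
d²: 25, 4, 0, 0, 0, 9, 0; Σd² = 38
ρ = 1 − 6·38/(7·48) = 1 − 228/336 = 0.321

0.321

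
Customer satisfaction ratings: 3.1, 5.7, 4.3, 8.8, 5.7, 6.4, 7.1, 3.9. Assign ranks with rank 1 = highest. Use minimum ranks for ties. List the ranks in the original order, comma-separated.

8, 4, 6, 1, 4, 3, 2, 7

Sorted (descending): 8.8, 7.1, 6.4, 5.7, 5.7, 4.3, 3.9, 3.1
The 2 values of 5.7 occupy positions 4–5 → each gets rank 4.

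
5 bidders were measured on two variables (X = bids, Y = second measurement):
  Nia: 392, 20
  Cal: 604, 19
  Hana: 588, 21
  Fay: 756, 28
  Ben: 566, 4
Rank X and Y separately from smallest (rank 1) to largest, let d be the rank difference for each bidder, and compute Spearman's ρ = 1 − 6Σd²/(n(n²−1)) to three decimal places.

Ranks of variable 1: 1, 4, 3, 5, 2
Ranks of variable 2: 3, 2, 4, 5, 1
d = r₁ − r₂: -2, 2, -1, 0, 1
d²: 4, 4, 1, 0, 1; Σd² = 10
ρ = 1 − 6·10/(5·24) = 1 − 60/120 = 0.500

0.500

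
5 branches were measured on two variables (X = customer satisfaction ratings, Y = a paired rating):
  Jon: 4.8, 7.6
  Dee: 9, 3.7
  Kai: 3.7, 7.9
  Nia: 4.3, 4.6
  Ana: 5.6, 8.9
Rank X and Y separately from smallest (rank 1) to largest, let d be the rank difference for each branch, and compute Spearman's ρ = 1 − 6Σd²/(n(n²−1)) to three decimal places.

-0.300

Ranks of variable 1: 3, 5, 1, 2, 4
Ranks of variable 2: 3, 1, 4, 2, 5
d = r₁ − r₂: 0, 4, -3, 0, -1
d²: 0, 16, 9, 0, 1; Σd² = 26
ρ = 1 − 6·26/(5·24) = 1 − 156/120 = -0.300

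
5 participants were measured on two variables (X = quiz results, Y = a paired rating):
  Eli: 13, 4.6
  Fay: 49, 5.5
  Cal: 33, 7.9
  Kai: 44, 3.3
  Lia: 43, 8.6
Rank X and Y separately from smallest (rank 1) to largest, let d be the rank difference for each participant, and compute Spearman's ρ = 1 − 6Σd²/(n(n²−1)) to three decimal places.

-0.100

Ranks of variable 1: 1, 5, 2, 4, 3
Ranks of variable 2: 2, 3, 4, 1, 5
d = r₁ − r₂: -1, 2, -2, 3, -2
d²: 1, 4, 4, 9, 4; Σd² = 22
ρ = 1 − 6·22/(5·24) = 1 − 132/120 = -0.100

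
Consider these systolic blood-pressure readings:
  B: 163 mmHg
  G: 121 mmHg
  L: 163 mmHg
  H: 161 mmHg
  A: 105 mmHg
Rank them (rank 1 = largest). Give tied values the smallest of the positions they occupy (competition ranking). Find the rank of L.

Sorted (descending): 163, 163, 161, 121, 105
The 2 values of 163 occupy positions 1–2 → each gets rank 1.
L has value 163 mmHg → rank 1.

1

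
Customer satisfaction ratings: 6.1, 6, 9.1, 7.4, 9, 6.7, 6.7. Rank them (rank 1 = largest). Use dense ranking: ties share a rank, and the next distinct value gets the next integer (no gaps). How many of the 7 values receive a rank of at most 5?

Sorted (descending): 9.1, 9, 7.4, 6.7, 6.7, 6.1, 6
The 2 values of 6.7 share dense rank 4.
Remaining distinct values take the next consecutive integers.
Ranks ≤ 5: {1, 2, 3, 4, 4, 5} → 6 values.

6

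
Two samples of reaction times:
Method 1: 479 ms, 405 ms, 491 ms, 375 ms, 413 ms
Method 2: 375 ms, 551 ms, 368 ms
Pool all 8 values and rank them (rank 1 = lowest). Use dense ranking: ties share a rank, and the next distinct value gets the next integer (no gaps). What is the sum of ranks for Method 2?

10

Sorted (ascending): 368, 375, 375, 405, 413, 479, 491, 551
The 2 values of 375 share dense rank 2.
Remaining distinct values take the next consecutive integers.
Method 2 values → pooled ranks: 375→2, 551→7, 368→1
Rank sum = 2 + 7 + 1 = 10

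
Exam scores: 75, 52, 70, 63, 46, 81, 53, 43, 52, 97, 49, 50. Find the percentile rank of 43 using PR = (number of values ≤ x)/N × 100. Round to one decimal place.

8.3

N = 12.
Strictly below 43: 0. Equal to 43: 1.
PR = 1/12 × 100 = 8.3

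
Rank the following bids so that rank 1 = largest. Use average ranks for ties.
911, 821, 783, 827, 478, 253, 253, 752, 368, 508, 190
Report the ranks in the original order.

Sorted (descending): 911, 827, 821, 783, 752, 508, 478, 368, 253, 253, 190
The 2 values of 253 occupy positions 9–10 → average rank (9+10)/2 = 9.5.

1, 3, 4, 2, 7, 9.5, 9.5, 5, 8, 6, 11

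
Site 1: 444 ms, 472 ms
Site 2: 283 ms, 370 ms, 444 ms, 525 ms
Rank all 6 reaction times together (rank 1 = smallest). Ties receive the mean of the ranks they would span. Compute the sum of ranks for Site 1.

8.5

Sorted (ascending): 283, 370, 444, 444, 472, 525
The 2 values of 444 occupy positions 3–4 → average rank (3+4)/2 = 3.5.
Site 1 values → pooled ranks: 444→3.5, 472→5
Rank sum = 3.5 + 5 = 8.5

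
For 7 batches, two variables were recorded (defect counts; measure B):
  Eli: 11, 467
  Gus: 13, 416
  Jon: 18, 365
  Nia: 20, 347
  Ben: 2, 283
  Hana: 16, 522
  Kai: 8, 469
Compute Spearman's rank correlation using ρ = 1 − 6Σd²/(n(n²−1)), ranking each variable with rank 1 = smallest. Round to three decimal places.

Ranks of variable 1: 3, 4, 6, 7, 1, 5, 2
Ranks of variable 2: 5, 4, 3, 2, 1, 7, 6
d = r₁ − r₂: -2, 0, 3, 5, 0, -2, -4
d²: 4, 0, 9, 25, 0, 4, 16; Σd² = 58
ρ = 1 − 6·58/(7·48) = 1 − 348/336 = -0.036

-0.036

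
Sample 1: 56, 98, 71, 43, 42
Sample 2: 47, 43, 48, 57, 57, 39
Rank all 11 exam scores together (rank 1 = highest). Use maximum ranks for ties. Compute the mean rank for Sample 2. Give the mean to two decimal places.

6.83

Sorted (descending): 98, 71, 57, 57, 56, 48, 47, 43, 43, 42, 39
The 2 values of 57 occupy positions 3–4 → each gets rank 4.
The 2 values of 43 occupy positions 8–9 → each gets rank 9.
Sample 2 values → pooled ranks: 47→7, 43→9, 48→6, 57→4, 57→4, 39→11
Mean rank = (7 + 9 + 6 + 4 + 4 + 11) / 6 = 6.83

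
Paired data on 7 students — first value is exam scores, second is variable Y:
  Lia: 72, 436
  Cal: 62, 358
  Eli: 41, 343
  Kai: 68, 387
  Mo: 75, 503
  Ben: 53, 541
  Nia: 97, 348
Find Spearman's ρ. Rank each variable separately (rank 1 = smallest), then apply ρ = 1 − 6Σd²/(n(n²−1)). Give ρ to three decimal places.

Ranks of variable 1: 5, 3, 1, 4, 6, 2, 7
Ranks of variable 2: 5, 3, 1, 4, 6, 7, 2
d = r₁ − r₂: 0, 0, 0, 0, 0, -5, 5
d²: 0, 0, 0, 0, 0, 25, 25; Σd² = 50
ρ = 1 − 6·50/(7·48) = 1 − 300/336 = 0.107

0.107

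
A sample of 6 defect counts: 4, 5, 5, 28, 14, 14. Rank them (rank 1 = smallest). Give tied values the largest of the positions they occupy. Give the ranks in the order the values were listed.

Sorted (ascending): 4, 5, 5, 14, 14, 28
The 2 values of 5 occupy positions 2–3 → each gets rank 3.
The 2 values of 14 occupy positions 4–5 → each gets rank 5.

1, 3, 3, 6, 5, 5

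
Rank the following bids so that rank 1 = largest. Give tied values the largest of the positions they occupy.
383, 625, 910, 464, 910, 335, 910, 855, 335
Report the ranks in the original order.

7, 5, 3, 6, 3, 9, 3, 4, 9

Sorted (descending): 910, 910, 910, 855, 625, 464, 383, 335, 335
The 3 values of 910 occupy positions 1–3 → each gets rank 3.
The 2 values of 335 occupy positions 8–9 → each gets rank 9.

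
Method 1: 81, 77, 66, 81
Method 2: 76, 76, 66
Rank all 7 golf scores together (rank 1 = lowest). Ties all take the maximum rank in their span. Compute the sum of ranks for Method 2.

Sorted (ascending): 66, 66, 76, 76, 77, 81, 81
The 2 values of 66 occupy positions 1–2 → each gets rank 2.
The 2 values of 76 occupy positions 3–4 → each gets rank 4.
The 2 values of 81 occupy positions 6–7 → each gets rank 7.
Method 2 values → pooled ranks: 76→4, 76→4, 66→2
Rank sum = 4 + 4 + 2 = 10

10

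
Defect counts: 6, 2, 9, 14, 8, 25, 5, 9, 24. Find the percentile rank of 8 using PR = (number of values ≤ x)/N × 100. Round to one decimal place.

N = 9.
Strictly below 8: 3. Equal to 8: 1.
PR = 4/9 × 100 = 44.4

44.4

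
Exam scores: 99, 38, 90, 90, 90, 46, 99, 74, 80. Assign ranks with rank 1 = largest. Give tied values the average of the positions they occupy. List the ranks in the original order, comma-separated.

Sorted (descending): 99, 99, 90, 90, 90, 80, 74, 46, 38
The 2 values of 99 occupy positions 1–2 → average rank (1+2)/2 = 1.5.
The 3 values of 90 occupy positions 3–5 → average rank 4.

1.5, 9, 4, 4, 4, 8, 1.5, 7, 6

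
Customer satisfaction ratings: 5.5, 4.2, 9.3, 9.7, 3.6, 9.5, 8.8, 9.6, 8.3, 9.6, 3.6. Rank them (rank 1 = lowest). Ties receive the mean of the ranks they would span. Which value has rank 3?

4.2

Sorted (ascending): 3.6, 3.6, 4.2, 5.5, 8.3, 8.8, 9.3, 9.5, 9.6, 9.6, 9.7
The 2 values of 3.6 occupy positions 1–2 → average rank (1+2)/2 = 1.5.
The 2 values of 9.6 occupy positions 9–10 → average rank (9+10)/2 = 9.5.
Rank 3 → value 4.2.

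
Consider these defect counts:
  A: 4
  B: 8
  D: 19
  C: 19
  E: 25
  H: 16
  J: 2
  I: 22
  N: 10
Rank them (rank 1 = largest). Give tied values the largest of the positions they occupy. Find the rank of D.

Sorted (descending): 25, 22, 19, 19, 16, 10, 8, 4, 2
The 2 values of 19 occupy positions 3–4 → each gets rank 4.
D has value 19 → rank 4.

4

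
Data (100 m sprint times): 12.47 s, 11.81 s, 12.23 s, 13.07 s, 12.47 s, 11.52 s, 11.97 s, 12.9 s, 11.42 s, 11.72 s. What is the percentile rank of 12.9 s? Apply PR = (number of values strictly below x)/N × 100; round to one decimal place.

N = 10.
Strictly below 12.9: 8. Equal to 12.9: 1.
PR = 8/10 × 100 = 80.0

80.0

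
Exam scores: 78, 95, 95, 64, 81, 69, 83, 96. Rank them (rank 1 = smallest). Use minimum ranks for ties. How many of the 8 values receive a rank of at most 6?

7

Sorted (ascending): 64, 69, 78, 81, 83, 95, 95, 96
The 2 values of 95 occupy positions 6–7 → each gets rank 6.
Ranks ≤ 6: {1, 2, 3, 4, 5, 6, 6} → 7 values.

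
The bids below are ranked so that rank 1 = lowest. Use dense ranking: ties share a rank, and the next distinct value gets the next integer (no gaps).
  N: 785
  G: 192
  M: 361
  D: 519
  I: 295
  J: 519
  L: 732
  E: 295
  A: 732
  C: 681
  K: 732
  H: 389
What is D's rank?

5

Sorted (ascending): 192, 295, 295, 361, 389, 519, 519, 681, 732, 732, 732, 785
The 2 values of 295 share dense rank 2.
The 2 values of 519 share dense rank 5.
The 3 values of 732 share dense rank 7.
Remaining distinct values take the next consecutive integers.
D has value 519 → rank 5.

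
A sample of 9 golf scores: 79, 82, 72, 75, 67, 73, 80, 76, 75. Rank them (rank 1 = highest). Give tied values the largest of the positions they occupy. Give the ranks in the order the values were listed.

Sorted (descending): 82, 80, 79, 76, 75, 75, 73, 72, 67
The 2 values of 75 occupy positions 5–6 → each gets rank 6.

3, 1, 8, 6, 9, 7, 2, 4, 6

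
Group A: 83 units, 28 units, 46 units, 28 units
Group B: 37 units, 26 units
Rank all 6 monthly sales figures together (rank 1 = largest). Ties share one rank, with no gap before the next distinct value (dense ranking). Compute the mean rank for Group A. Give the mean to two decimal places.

2.75

Sorted (descending): 83, 46, 37, 28, 28, 26
The 2 values of 28 share dense rank 4.
Remaining distinct values take the next consecutive integers.
Group A values → pooled ranks: 83→1, 28→4, 46→2, 28→4
Mean rank = (1 + 4 + 2 + 4) / 4 = 2.75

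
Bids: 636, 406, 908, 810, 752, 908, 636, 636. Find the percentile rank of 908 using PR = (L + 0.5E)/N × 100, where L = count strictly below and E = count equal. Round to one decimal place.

N = 8.
Strictly below 908: 6. Equal to 908: 2.
PR = (6 + 0.5·2)/8 × 100 = 87.5

87.5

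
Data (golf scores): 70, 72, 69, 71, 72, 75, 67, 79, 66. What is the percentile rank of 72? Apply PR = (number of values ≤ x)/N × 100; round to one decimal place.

N = 9.
Strictly below 72: 5. Equal to 72: 2.
PR = 7/9 × 100 = 77.8

77.8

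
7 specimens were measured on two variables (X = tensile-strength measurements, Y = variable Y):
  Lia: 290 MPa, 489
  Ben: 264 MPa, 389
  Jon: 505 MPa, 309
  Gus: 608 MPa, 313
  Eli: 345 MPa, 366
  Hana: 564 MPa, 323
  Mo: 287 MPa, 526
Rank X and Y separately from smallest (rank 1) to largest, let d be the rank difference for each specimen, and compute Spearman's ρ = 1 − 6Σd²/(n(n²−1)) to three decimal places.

Ranks of variable 1: 3, 1, 5, 7, 4, 6, 2
Ranks of variable 2: 6, 5, 1, 2, 4, 3, 7
d = r₁ − r₂: -3, -4, 4, 5, 0, 3, -5
d²: 9, 16, 16, 25, 0, 9, 25; Σd² = 100
ρ = 1 − 6·100/(7·48) = 1 − 600/336 = -0.786

-0.786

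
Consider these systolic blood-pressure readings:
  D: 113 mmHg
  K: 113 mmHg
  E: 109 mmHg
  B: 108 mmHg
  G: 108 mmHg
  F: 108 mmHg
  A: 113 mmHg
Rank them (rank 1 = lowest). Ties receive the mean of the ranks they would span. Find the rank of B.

Sorted (ascending): 108, 108, 108, 109, 113, 113, 113
The 3 values of 108 occupy positions 1–3 → average rank 2.
The 3 values of 113 occupy positions 5–7 → average rank 6.
B has value 108 mmHg → rank 2.

2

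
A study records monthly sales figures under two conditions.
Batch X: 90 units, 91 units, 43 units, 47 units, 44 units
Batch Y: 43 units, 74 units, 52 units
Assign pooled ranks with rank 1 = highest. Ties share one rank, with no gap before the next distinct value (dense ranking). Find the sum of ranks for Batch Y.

14

Sorted (descending): 91, 90, 74, 52, 47, 44, 43, 43
The 2 values of 43 share dense rank 7.
Remaining distinct values take the next consecutive integers.
Batch Y values → pooled ranks: 43→7, 74→3, 52→4
Rank sum = 7 + 3 + 4 = 14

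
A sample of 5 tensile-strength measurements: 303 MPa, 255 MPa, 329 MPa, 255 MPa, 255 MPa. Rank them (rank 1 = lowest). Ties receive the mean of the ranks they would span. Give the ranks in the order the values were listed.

4, 2, 5, 2, 2

Sorted (ascending): 255, 255, 255, 303, 329
The 3 values of 255 occupy positions 1–3 → average rank 2.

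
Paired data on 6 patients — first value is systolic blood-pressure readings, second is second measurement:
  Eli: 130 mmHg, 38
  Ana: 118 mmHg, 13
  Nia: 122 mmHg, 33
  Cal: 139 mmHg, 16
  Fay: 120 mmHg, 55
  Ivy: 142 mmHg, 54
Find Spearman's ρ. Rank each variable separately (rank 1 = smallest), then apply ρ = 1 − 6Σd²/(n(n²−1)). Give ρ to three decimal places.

Ranks of variable 1: 4, 1, 3, 5, 2, 6
Ranks of variable 2: 4, 1, 3, 2, 6, 5
d = r₁ − r₂: 0, 0, 0, 3, -4, 1
d²: 0, 0, 0, 9, 16, 1; Σd² = 26
ρ = 1 − 6·26/(6·35) = 1 − 156/210 = 0.257

0.257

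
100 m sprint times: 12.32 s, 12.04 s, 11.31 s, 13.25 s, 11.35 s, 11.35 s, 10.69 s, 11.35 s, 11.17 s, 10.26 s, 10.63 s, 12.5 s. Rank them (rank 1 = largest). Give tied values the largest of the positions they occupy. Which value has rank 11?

Sorted (descending): 13.25, 12.5, 12.32, 12.04, 11.35, 11.35, 11.35, 11.31, 11.17, 10.69, 10.63, 10.26
The 3 values of 11.35 occupy positions 5–7 → each gets rank 7.
Rank 11 → value 10.63.

10.63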